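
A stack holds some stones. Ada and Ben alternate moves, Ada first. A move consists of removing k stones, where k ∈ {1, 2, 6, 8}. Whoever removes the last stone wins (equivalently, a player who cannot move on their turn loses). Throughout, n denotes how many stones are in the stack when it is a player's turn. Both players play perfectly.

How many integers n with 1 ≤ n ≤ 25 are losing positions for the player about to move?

7

Label each position W (a win for the player to move) or L (a loss). A position with no legal move is L; any other position is W exactly when some move reaches an L, and L when every move reaches a W.
n=0: no move → L
n=1: W (go to 0, an L position)
n=2: W (go to 0, an L position)
n=3: L (options 2(W), 1(W) are all W)
n=4: W (go to 3, an L position)
n=5: W (go to 3, an L position)
n=6: W (go to 0, an L position)
n=7: L (options 6(W), 5(W), 1(W) are all W)
n=8: W (go to 7, an L position)
n=9: W (go to 7, an L position)
n=10: L (options 9(W), 8(W), 4(W), 2(W) are all W)
n=11: W (go to 10, an L position)
n=12: W (go to 10, an L position)
n=13: W (go to 7, an L position)
n=14: L (options 13(W), 12(W), 8(W), 6(W) are all W)
n=15: W (go to 14, an L position)
n=16: W (go to 14, an L position)
n=17: L (options 16(W), 15(W), 11(W), 9(W) are all W)
n=18: W (go to 17, an L position)
n=19: W (go to 17, an L position)
n=20: W (go to 14, an L position)
n=21: L (options 20(W), 19(W), 15(W), 13(W) are all W)
n=22: W (go to 21, an L position)
n=23: W (go to 21, an L position)
n=24: L (options 23(W), 22(W), 18(W), 16(W) are all W)
n=25: W (go to 24, an L position)
L entries with 1 ≤ n ≤ 25 (n=0 is outside the asked range and is not counted): n = 3, 7, 10, 14, 17, 21, 24; that makes 7.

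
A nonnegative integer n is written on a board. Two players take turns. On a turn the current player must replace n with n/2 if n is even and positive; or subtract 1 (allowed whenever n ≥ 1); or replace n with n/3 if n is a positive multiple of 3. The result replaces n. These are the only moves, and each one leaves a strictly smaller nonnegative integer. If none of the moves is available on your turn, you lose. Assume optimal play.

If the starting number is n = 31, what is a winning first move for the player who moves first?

Move to 30.

Work bottom-up. With no move the player to move loses. Otherwise the position is W if at least one move leads to an L position for the opponent, and L if every move leads to a W.
n=0: no move → L
n=1: can move to 0, which is L ⇒ W
n=2: the only move is to 1(W), a W ⇒ L
n=3: can move to 2, which is L ⇒ W
n=4: can move to 2, which is L ⇒ W
n=5: the only move is to 4(W), a W ⇒ L
n=6: can move to 2, which is L ⇒ W
n=7: the only move is to 6(W), a W ⇒ L
n=8: can move to 7, which is L ⇒ W
n=9: moves to 3(W), 8(W); every one is W ⇒ L
n=10: can move to 5, which is L ⇒ W
n=11: the only move is to 10(W), a W ⇒ L
n=12: can move to 11, which is L ⇒ W
n=13: the only move is to 12(W), a W ⇒ L
n=14: can move to 7, which is L ⇒ W
n=15: can move to 5, which is L ⇒ W
n=16: moves to 8(W), 15(W); every one is W ⇒ L
n=17: can move to 16, which is L ⇒ W
n=18: can move to 9, which is L ⇒ W
n=19: the only move is to 18(W), a W ⇒ L
n=20: can move to 19, which is L ⇒ W
n=21: can move to 7, which is L ⇒ W
n=22: can move to 11, which is L ⇒ W
n=23: the only move is to 22(W), a W ⇒ L
n=24: can move to 23, which is L ⇒ W
n=25: the only move is to 24(W), a W ⇒ L
n=26: can move to 13, which is L ⇒ W
n=27: can move to 9, which is L ⇒ W
n=28: moves to 14(W), 27(W); every one is W ⇒ L
n=29: can move to 28, which is L ⇒ W
n=30: moves to 10(W), 15(W), 29(W); every one is W ⇒ L
n=31: can move to 30, which is L ⇒ W
From 31, the L positions reachable in one move are: 30.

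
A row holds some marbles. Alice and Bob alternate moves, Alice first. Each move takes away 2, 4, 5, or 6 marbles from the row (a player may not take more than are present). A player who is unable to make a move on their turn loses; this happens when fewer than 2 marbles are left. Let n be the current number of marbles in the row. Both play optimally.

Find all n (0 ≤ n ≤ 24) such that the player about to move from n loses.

0, 1, 8, 9, 16, 17, 24

Label each position W (a win for the player to move) or L (a loss). A position with no legal move is L; any other position is W exactly when some move reaches an L, and L when every move reaches a W.
n=0: no move → L
n=1: no move → L
n=2: →0(L), so W
n=3: →1(L), so W
n=4: →0(L), so W
n=5: →1(L), so W
n=6: →1(L), so W
n=7: →1(L), so W
n=8: →6(W), 4(W), 3(W), 2(W) — all W, so L
n=9: →7(W), 5(W), 4(W), 3(W) — all W, so L
n=10: →8(L), so W
n=11: →9(L), so W
n=12: →8(L), so W
n=13: →9(L), so W
n=14: →9(L), so W
n=15: →9(L), so W
n=16: →14(W), 12(W), 11(W), 10(W) — all W, so L
n=17: →15(W), 13(W), 12(W), 11(W) — all W, so L
n=18: →16(L), so W
n=19: →17(L), so W
n=20: →16(L), so W
n=21: →17(L), so W
n=22: →17(L), so W
n=23: →17(L), so W
n=24: →22(W), 20(W), 19(W), 18(W) — all W, so L
Reading off the rows marked L gives the requested list; there are 7 such values of n.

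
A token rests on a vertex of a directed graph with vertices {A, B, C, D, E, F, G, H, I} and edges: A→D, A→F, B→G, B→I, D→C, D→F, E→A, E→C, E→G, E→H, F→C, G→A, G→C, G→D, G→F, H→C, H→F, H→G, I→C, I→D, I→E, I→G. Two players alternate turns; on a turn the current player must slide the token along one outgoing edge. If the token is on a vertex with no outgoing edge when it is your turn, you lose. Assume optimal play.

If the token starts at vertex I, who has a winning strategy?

The first player wins.

Use the standard recursion: the mover loses at a terminal position; elsewhere, the mover wins exactly when some move hands the opponent an L position.
Every edge goes from a vertex to one that appears earlier in the order C, F, D, A, G, H, E, I, B, so processing vertices in that order labels each vertex after all of its successors.
C: no outgoing edge → L
F: can move to C, which is L ⇒ W
D: can move to C, which is L ⇒ W
A: moves to D(W), F(W); every one is W ⇒ L
G: can move to A, which is L ⇒ W
H: can move to C, which is L ⇒ W
E: can move to A, which is L ⇒ W
I: can move to C, which is L ⇒ W
B: moves to I(W), G(W); every one is W ⇒ L
The starting position I is W: the player to move should move to C, handing over an L position.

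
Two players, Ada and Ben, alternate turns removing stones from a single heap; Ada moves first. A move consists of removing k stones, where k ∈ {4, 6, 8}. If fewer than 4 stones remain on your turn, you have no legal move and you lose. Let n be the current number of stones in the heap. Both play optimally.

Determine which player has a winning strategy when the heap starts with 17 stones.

Ada wins.

Work bottom-up. With no move the player to move loses. Otherwise the position is W if at least one move leads to an L position for the opponent, and L if every move leads to a W.
n=0: no move → L
n=1: no move → L
n=2: no move → L
n=3: no move → L
n=4: W (go to 0, an L position)
n=5: W (go to 1, an L position)
n=6: W (go to 2, an L position)
n=7: W (go to 3, an L position)
n=8: W (go to 2, an L position)
n=9: W (go to 3, an L position)
n=10: W (go to 2, an L position)
n=11: W (go to 3, an L position)
n=12: L (options 8(W), 6(W), 4(W) are all W)
n=13: L (options 9(W), 7(W), 5(W) are all W)
n=14: L (options 10(W), 8(W), 6(W) are all W)
n=15: L (options 11(W), 9(W), 7(W) are all W)
n=16: W (go to 12, an L position)
n=17: W (go to 13, an L position)
From 17 Ada can remove 4, leaving 13, reaching an L position.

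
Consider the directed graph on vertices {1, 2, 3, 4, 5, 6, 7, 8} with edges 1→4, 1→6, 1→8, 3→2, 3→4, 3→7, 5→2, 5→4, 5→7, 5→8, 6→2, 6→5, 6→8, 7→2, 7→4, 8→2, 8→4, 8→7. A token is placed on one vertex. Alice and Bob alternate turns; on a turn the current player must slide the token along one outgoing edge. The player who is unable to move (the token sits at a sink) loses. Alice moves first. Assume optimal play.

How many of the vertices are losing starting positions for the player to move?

2

Work bottom-up. With no move the player to move loses. Otherwise the position is W if at least one move leads to an L position for the opponent, and L if every move leads to a W.
Every edge goes from a vertex to one that appears earlier in the order 2, 4, 7, 8, 5, 3, 6, 1, so processing vertices in that order labels each vertex after all of its successors.
2: no outgoing edge → L
4: no outgoing edge → L
7: W (go to 4, an L position)
8: W (go to 4, an L position)
5: W (go to 4, an L position)
3: W (go to 4, an L position)
6: W (go to 2, an L position)
1: W (go to 4, an L position)
The L vertices are 2, 4; that is 2 in all.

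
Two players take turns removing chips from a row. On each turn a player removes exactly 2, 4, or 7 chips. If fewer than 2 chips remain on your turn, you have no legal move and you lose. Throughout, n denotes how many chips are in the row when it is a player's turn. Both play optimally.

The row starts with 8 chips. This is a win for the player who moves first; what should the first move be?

Remove 2, leaving 6.

Build the W/L table. Terminal = L. A non-terminal position is W if it has a move to some L; otherwise it is L.
n=0: no move → L
n=1: no move → L
n=2: can move to 0, which is L ⇒ W
n=3: can move to 1, which is L ⇒ W
n=4: can move to 0, which is L ⇒ W
n=5: can move to 1, which is L ⇒ W
n=6: moves to 4(W), 2(W); every one is W ⇒ L
n=7: can move to 0, which is L ⇒ W
n=8: can move to 6, which is L ⇒ W
From 8, the L positions reachable in one move are: 6, 1. Any move reaching one of these is winning.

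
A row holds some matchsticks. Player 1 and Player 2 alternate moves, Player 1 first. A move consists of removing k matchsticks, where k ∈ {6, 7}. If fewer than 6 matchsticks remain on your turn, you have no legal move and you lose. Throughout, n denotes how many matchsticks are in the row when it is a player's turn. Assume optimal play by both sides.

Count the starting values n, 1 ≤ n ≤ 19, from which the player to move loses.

Work bottom-up. With no move the player to move loses. Otherwise the position is W if at least one move leads to an L position for the opponent, and L if every move leads to a W.
n=0: no move → L
n=1: no move → L
n=2: no move → L
n=3: no move → L
n=4: no move → L
n=5: no move → L
n=6: can move to 0, which is L ⇒ W
n=7: can move to 1, which is L ⇒ W
n=8: can move to 2, which is L ⇒ W
n=9: can move to 3, which is L ⇒ W
n=10: can move to 4, which is L ⇒ W
n=11: can move to 5, which is L ⇒ W
n=12: can move to 5, which is L ⇒ W
n=13: moves to 7(W), 6(W); every one is W ⇒ L
n=14: moves to 8(W), 7(W); every one is W ⇒ L
n=15: moves to 9(W), 8(W); every one is W ⇒ L
n=16: moves to 10(W), 9(W); every one is W ⇒ L
n=17: moves to 11(W), 10(W); every one is W ⇒ L
n=18: moves to 12(W), 11(W); every one is W ⇒ L
n=19: can move to 13, which is L ⇒ W
L entries with 1 ≤ n ≤ 19 (n=0 is outside the asked range and is not counted): n = 1, 2, 3, 4, 5, 13, 14, 15, 16, 17, 18; that makes 11.

11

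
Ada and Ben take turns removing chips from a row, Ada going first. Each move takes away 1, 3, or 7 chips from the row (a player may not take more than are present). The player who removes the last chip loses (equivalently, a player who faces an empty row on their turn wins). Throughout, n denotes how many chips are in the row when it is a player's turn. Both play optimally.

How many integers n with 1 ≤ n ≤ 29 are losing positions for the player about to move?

Work bottom-up. With no move the player to move wins. Otherwise the position is W if at least one move leads to an L position for the opponent, and L if every move leads to a W.
n=0: no move; the opponent has just taken the last chip and therefore loses → W
n=1: only reaches 0(W), which is W → L
n=2: reaches L-position 1 → W
n=3: only reaches 2(W), 0(W), all W → L
n=4: reaches L-position 3 → W
n=5: only reaches 4(W), 2(W), all W → L
n=6: reaches L-position 5 → W
n=7: only reaches 6(W), 4(W), 0(W), all W → L
n=8: reaches L-position 7 → W
n=9: only reaches 8(W), 6(W), 2(W), all W → L
n=10: reaches L-position 9 → W
n=11: only reaches 10(W), 8(W), 4(W), all W → L
n=12: reaches L-position 11 → W
n=13: only reaches 12(W), 10(W), 6(W), all W → L
n=14: reaches L-position 13 → W
n=15: only reaches 14(W), 12(W), 8(W), all W → L
n=16: reaches L-position 15 → W
n=17: only reaches 16(W), 14(W), 10(W), all W → L
n=18: reaches L-position 17 → W
n=19: only reaches 18(W), 16(W), 12(W), all W → L
n=20: reaches L-position 19 → W
n=21: only reaches 20(W), 18(W), 14(W), all W → L
n=22: reaches L-position 21 → W
n=23: only reaches 22(W), 20(W), 16(W), all W → L
n=24: reaches L-position 23 → W
n=25: only reaches 24(W), 22(W), 18(W), all W → L
n=26: reaches L-position 25 → W
n=27: only reaches 26(W), 24(W), 20(W), all W → L
n=28: reaches L-position 27 → W
n=29: only reaches 28(W), 26(W), 22(W), all W → L
L entries with 1 ≤ n ≤ 29 (the range starts at n=1): n = 1, 3, 5, 7, 9, 11, 13, 15, 17, 19, 21, 23, 25, 27, 29; that makes 15.

15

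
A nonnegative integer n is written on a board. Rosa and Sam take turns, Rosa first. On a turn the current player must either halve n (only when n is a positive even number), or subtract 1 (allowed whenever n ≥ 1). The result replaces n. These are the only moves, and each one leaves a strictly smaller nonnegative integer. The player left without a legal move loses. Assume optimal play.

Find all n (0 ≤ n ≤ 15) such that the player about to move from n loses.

Use the standard recursion: the mover loses at a terminal position; elsewhere, the mover wins exactly when some move hands the opponent an L position.
n=0: no move → L
n=1: W (go to 0, an L position)
n=2: L (sole option 1(W) is W)
n=3: W (go to 2, an L position)
n=4: W (go to 2, an L position)
n=5: L (sole option 4(W) is W)
n=6: W (go to 5, an L position)
n=7: L (sole option 6(W) is W)
n=8: W (go to 7, an L position)
n=9: L (sole option 8(W) is W)
n=10: W (go to 5, an L position)
n=11: L (sole option 10(W) is W)
n=12: W (go to 11, an L position)
n=13: L (sole option 12(W) is W)
n=14: W (go to 7, an L position)
n=15: L (sole option 14(W) is W)
The losing starting values of n are exactly the entries labelled L in this table (8 of them).

0, 2, 5, 7, 9, 11, 13, 15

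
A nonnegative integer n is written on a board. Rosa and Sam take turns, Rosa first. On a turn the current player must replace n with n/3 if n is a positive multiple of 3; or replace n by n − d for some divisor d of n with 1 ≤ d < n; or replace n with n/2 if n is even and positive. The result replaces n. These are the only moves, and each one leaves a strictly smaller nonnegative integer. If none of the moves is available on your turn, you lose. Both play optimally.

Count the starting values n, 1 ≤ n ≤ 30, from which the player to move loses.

Compute win/loss labels from the base case upward. A position with no move is L. Any other position is W if it can reach an L in one move, else L.
n=0: no move → L
n=1: no move → L
n=2: W (go to 1, an L position)
n=3: W (go to 1, an L position)
n=4: L (options 2(W), 3(W) are all W)
n=5: W (go to 4, an L position)
n=6: W (go to 4, an L position)
n=7: L (sole option 6(W) is W)
n=8: W (go to 4, an L position)
n=9: L (options 3(W), 6(W), 8(W) are all W)
n=10: W (go to 9, an L position)
n=11: L (sole option 10(W) is W)
n=12: W (go to 4, an L position)
n=13: L (sole option 12(W) is W)
n=14: W (go to 7, an L position)
n=15: L (options 5(W), 10(W), 12(W), 14(W) are all W)
n=16: W (go to 15, an L position)
n=17: L (sole option 16(W) is W)
n=18: W (go to 9, an L position)
n=19: L (sole option 18(W) is W)
n=20: W (go to 15, an L position)
n=21: W (go to 7, an L position)
n=22: W (go to 11, an L position)
n=23: L (sole option 22(W) is W)
n=24: W (go to 23, an L position)
n=25: L (options 20(W), 24(W) are all W)
n=26: W (go to 13, an L position)
n=27: W (go to 9, an L position)
n=28: L (options 14(W), 21(W), 24(W), 26(W), 27(W) are all W)
n=29: W (go to 28, an L position)
n=30: W (go to 15, an L position)
L entries with 1 ≤ n ≤ 30 (n=0 is outside the asked range and is not counted): n = 1, 4, 7, 9, 11, 13, 15, 17, 19, 23, 25, 28; that makes 12.

12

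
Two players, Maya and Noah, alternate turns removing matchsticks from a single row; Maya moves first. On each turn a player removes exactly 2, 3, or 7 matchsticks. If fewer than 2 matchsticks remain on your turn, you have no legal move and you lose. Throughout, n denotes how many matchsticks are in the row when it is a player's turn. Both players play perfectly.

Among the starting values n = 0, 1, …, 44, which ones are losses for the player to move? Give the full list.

Label each position W (a win for the player to move) or L (a loss). A position with no legal move is L; any other position is W exactly when some move reaches an L, and L when every move reaches a W.
n=0: no move → L
n=1: no move → L
n=2: reaches L-position 0 → W
n=3: reaches L-position 1 → W
n=4: reaches L-position 1 → W
n=5: only reaches 3(W), 2(W), all W → L
n=6: only reaches 4(W), 3(W), all W → L
n=7: reaches L-position 5 → W
n=8: reaches L-position 6 → W
n=9: reaches L-position 6 → W
n=10: only reaches 8(W), 7(W), 3(W), all W → L
n=11: only reaches 9(W), 8(W), 4(W), all W → L
n=12: reaches L-position 10 → W
n=13: reaches L-position 11 → W
n=14: reaches L-position 11 → W
n=15: only reaches 13(W), 12(W), 8(W), all W → L
n=16: only reaches 14(W), 13(W), 9(W), all W → L
n=17: reaches L-position 15 → W
n=18: reaches L-position 16 → W
n=19: reaches L-position 16 → W
n=20: only reaches 18(W), 17(W), 13(W), all W → L
n=21: only reaches 19(W), 18(W), 14(W), all W → L
n=22: reaches L-position 20 → W
n=23: reaches L-position 21 → W
n=24: reaches L-position 21 → W
n=25: only reaches 23(W), 22(W), 18(W), all W → L
n=26: only reaches 24(W), 23(W), 19(W), all W → L
n=27: reaches L-position 25 → W
n=28: reaches L-position 26 → W
n=29: reaches L-position 26 → W
n=30: only reaches 28(W), 27(W), 23(W), all W → L
n=31: only reaches 29(W), 28(W), 24(W), all W → L
n=32: reaches L-position 30 → W
n=33: reaches L-position 31 → W
n=34: reaches L-position 31 → W
n=35: only reaches 33(W), 32(W), 28(W), all W → L
n=36: only reaches 34(W), 33(W), 29(W), all W → L
n=37: reaches L-position 35 → W
n=38: reaches L-position 36 → W
n=39: reaches L-position 36 → W
n=40: only reaches 38(W), 37(W), 33(W), all W → L
n=41: only reaches 39(W), 38(W), 34(W), all W → L
n=42: reaches L-position 40 → W
n=43: reaches L-position 41 → W
n=44: reaches L-position 41 → W
Reading off the rows marked L gives the requested list; there are 18 such values of n.

0, 1, 5, 6, 10, 11, 15, 16, 20, 21, 25, 26, 30, 31, 35, 36, 40, 41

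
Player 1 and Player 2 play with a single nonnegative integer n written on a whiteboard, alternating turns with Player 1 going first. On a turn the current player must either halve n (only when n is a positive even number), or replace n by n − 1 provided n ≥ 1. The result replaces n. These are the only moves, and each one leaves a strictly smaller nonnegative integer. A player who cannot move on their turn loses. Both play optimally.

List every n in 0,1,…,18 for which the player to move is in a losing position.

Build the W/L table. Terminal = L. A non-terminal position is W if it has a move to some L; otherwise it is L.
n=0: no move → L
n=1: reaches L-position 0 → W
n=2: only reaches 1(W), which is W → L
n=3: reaches L-position 2 → W
n=4: reaches L-position 2 → W
n=5: only reaches 4(W), which is W → L
n=6: reaches L-position 5 → W
n=7: only reaches 6(W), which is W → L
n=8: reaches L-position 7 → W
n=9: only reaches 8(W), which is W → L
n=10: reaches L-position 5 → W
n=11: only reaches 10(W), which is W → L
n=12: reaches L-position 11 → W
n=13: only reaches 12(W), which is W → L
n=14: reaches L-position 7 → W
n=15: only reaches 14(W), which is W → L
n=16: reaches L-position 15 → W
n=17: only reaches 16(W), which is W → L
n=18: reaches L-position 9 → W
The losing starting values of n are exactly the entries labelled L in this table (9 of them).

0, 2, 5, 7, 9, 11, 13, 15, 17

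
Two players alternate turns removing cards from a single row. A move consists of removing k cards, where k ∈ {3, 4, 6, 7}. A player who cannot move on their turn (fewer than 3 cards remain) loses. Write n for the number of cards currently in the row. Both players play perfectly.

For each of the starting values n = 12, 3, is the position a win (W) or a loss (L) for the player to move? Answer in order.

Use the standard recursion: the mover loses at a terminal position; elsewhere, the mover wins exactly when some move hands the opponent an L position.
n=0: no move → L
n=1: no move → L
n=2: no move → L
n=3: reaches L-position 0 → W
n=4: reaches L-position 1 → W
n=5: reaches L-position 2 → W
n=6: reaches L-position 2 → W
n=7: reaches L-position 1 → W
n=8: reaches L-position 2 → W
n=9: reaches L-position 2 → W
n=10: only reaches 7(W), 6(W), 4(W), 3(W), all W → L
n=11: only reaches 8(W), 7(W), 5(W), 4(W), all W → L
n=12: only reaches 9(W), 8(W), 6(W), 5(W), all W → L

12: L, 3: W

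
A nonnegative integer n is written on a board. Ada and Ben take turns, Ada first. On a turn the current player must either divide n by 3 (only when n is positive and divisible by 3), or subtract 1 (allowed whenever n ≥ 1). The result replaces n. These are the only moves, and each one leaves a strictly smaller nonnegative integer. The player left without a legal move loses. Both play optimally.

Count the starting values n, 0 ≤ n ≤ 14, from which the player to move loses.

Classify positions by backward induction: terminal positions (no move available) are L. From any other position, the mover wins iff some move reaches an L.
n=0: no move → L
n=1: →0(L), so W
n=2: →1(W) only, which is W, so L
n=3: →2(L), so W
n=4: →3(W) only, which is W, so L
n=5: →4(L), so W
n=6: →2(L), so W
n=7: →6(W) only, which is W, so L
n=8: →7(L), so W
n=9: →3(W), 8(W) — all W, so L
n=10: →9(L), so W
n=11: →10(W) only, which is W, so L
n=12: →4(L), so W
n=13: →12(W) only, which is W, so L
n=14: →13(L), so W
L entries with 0 ≤ n ≤ 14: n = 0, 2, 4, 7, 9, 11, 13; that makes 7.

7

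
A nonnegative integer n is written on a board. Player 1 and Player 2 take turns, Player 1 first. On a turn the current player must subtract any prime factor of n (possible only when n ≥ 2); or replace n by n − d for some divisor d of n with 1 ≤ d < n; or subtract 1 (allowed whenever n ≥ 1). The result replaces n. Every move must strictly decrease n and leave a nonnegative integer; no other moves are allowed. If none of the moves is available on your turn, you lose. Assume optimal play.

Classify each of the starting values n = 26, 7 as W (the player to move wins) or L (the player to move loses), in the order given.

26: L, 7: W

Compute win/loss labels from the base case upward. A position with no move is L. Any other position is W if it can reach an L in one move, else L.
n=0: no move → L
n=1: can move to 0, which is L ⇒ W
n=2: can move to 0, which is L ⇒ W
n=3: can move to 0, which is L ⇒ W
n=4: moves to 2(W), 3(W); every one is W ⇒ L
n=5: can move to 0, which is L ⇒ W
n=6: can move to 4, which is L ⇒ W
n=7: can move to 0, which is L ⇒ W
n=8: can move to 4, which is L ⇒ W
n=9: moves to 6(W), 8(W); every one is W ⇒ L
n=10: can move to 9, which is L ⇒ W
n=11: can move to 0, which is L ⇒ W
n=12: can move to 9, which is L ⇒ W
n=13: can move to 0, which is L ⇒ W
n=14: moves to 7(W), 12(W), 13(W); every one is W ⇒ L
n=15: can move to 14, which is L ⇒ W
n=16: can move to 14, which is L ⇒ W
n=17: can move to 0, which is L ⇒ W
n=18: can move to 9, which is L ⇒ W
n=19: can move to 0, which is L ⇒ W
n=20: moves to 10(W), 15(W), 16(W), 18(W), 19(W); every one is W ⇒ L
n=21: can move to 14, which is L ⇒ W
n=22: can move to 20, which is L ⇒ W
n=23: can move to 0, which is L ⇒ W
n=24: can move to 20, which is L ⇒ W
n=25: can move to 20, which is L ⇒ W
n=26: moves to 13(W), 24(W), 25(W); every one is W ⇒ L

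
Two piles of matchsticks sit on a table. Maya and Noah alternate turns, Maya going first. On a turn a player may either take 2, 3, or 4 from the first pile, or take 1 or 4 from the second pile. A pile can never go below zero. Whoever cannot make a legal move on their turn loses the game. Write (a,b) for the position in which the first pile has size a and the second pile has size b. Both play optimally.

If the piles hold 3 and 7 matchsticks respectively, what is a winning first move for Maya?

Compute win/loss labels from the base case upward. A position with no move is L. Any other position is W if it can reach an L in one move, else L.
No move ever increases a pile, so every position that can arise here has a ≤ 3 and b ≤ 7; it is enough to label the cells with 0 ≤ a ≤ 3 and 0 ≤ b ≤ 7.
Every move lowers a or b (never raises either), so fill the grid row by row in increasing a, and left to right within a row: each cell's successors are then already labelled.
      b=0  b=1  b=2  b=3  b=4  b=5  b=6  b=7
a=0:    L    W    L    W    W    L    W    L
a=1:    L    W    L    W    W    L    W    L
a=2:    W    L    W    L    W    W    L    W
a=3:    W    L    W    L    W    W    L    W
Cells with no legal move (terminal, hence L): (0,0), (1,0).
The remaining L cells, each justified by listing all of its moves:
(0,2): only reaches (0,1)(W), which is W → L
(0,5): only reaches (0,4)(W), (0,1)(W), all W → L
(0,7): only reaches (0,6)(W), (0,3)(W), all W → L
(1,2): only reaches (1,1)(W), which is W → L
(1,5): only reaches (1,4)(W), (1,1)(W), all W → L
(1,7): only reaches (1,6)(W), (1,3)(W), all W → L
(2,1): only reaches (0,1)(W), (2,0)(W), all W → L
(2,3): only reaches (0,3)(W), (2,2)(W), all W → L
(2,6): only reaches (0,6)(W), (2,5)(W), (2,2)(W), all W → L
(3,1): only reaches (1,1)(W), (0,1)(W), (3,0)(W), all W → L
(3,3): only reaches (1,3)(W), (0,3)(W), (3,2)(W), all W → L
(3,6): only reaches (1,6)(W), (0,6)(W), (3,5)(W), (3,2)(W), all W → L
Every other cell has at least one move into one of the L cells above, so it is W.
From (3,7), the L positions reachable in one move are: (1,7), (0,7), (3,6), (3,3). Any move reaching one of these is winning.

Move to (1,7).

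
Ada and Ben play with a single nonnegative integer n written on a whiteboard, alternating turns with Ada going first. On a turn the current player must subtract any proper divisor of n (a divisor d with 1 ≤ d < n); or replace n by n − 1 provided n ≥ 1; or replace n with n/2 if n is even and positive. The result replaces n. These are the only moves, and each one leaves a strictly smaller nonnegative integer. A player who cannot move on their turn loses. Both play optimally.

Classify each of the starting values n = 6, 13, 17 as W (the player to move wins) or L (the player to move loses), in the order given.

6: W, 13: L, 17: L

Use the standard recursion: the mover loses at a terminal position; elsewhere, the mover wins exactly when some move hands the opponent an L position.
n=0: no move → L
n=1: can move to 0, which is L ⇒ W
n=2: the only move is to 1(W), a W ⇒ L
n=3: can move to 2, which is L ⇒ W
n=4: can move to 2, which is L ⇒ W
n=5: the only move is to 4(W), a W ⇒ L
n=6: can move to 5, which is L ⇒ W
n=7: the only move is to 6(W), a W ⇒ L
n=8: can move to 7, which is L ⇒ W
n=9: moves to 6(W), 8(W); every one is W ⇒ L
n=10: can move to 5, which is L ⇒ W
n=11: the only move is to 10(W), a W ⇒ L
n=12: can move to 9, which is L ⇒ W
n=13: the only move is to 12(W), a W ⇒ L
n=14: can move to 7, which is L ⇒ W
n=15: moves to 10(W), 12(W), 14(W); every one is W ⇒ L
n=16: can move to 15, which is L ⇒ W
n=17: the only move is to 16(W), a W ⇒ L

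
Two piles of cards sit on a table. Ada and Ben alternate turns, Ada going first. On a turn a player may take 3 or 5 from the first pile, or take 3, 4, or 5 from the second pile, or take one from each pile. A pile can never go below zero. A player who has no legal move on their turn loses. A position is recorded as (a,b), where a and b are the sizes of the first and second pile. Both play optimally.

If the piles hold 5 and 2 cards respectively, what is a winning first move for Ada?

Move to (2,2).

Label each position W (a win for the player to move) or L (a loss). A position with no legal move is L; any other position is W exactly when some move reaches an L, and L when every move reaches a W.
No move ever increases a pile, so every position that can arise here has a ≤ 5 and b ≤ 2; it is enough to label the cells with 0 ≤ a ≤ 5 and 0 ≤ b ≤ 2.
Every move lowers a or b (never raises either), so fill the grid row by row in increasing a, and left to right within a row: each cell's successors are then already labelled.
      b=0  b=1  b=2
a=0:    L    L    L
a=1:    L    W    W
a=2:    L    W    L
a=3:    W    W    W
a=4:    W    L    L
a=5:    W    W    W
Cells with no legal move (terminal, hence L): (0,0), (0,1), (0,2), (1,0), (2,0).
The remaining L cells, each justified by listing all of its moves:
(2,2): →(1,1)(W) only, which is W, so L
(4,1): →(1,1)(W), (3,0)(W) — all W, so L
(4,2): →(1,2)(W), (3,1)(W) — all W, so L
Every other cell has at least one move into one of the L cells above, so it is W.
From (5,2), the L positions reachable in one move are: (2,2), (0,2), (4,1). Any move reaching one of these is winning.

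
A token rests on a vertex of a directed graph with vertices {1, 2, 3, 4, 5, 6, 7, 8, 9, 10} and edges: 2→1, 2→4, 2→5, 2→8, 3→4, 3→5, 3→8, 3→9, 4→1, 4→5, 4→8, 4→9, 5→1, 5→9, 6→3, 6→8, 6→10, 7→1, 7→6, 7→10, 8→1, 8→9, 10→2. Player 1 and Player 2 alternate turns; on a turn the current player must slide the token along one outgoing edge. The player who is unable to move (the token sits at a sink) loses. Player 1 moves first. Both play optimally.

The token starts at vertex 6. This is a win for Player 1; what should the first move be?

Build the W/L table. Terminal = L. A non-terminal position is W if it has a move to some L; otherwise it is L.
Every edge goes from a vertex to one that appears earlier in the order 1, 9, 5, 8, 4, 2, 10, 3, 6, 7, so processing vertices in that order labels each vertex after all of its successors.
1: no outgoing edge → L
9: no outgoing edge → L
5: W (go to 9, an L position)
8: W (go to 9, an L position)
4: W (go to 9, an L position)
2: W (go to 1, an L position)
10: L (sole option 2(W) is W)
3: W (go to 9, an L position)
6: W (go to 10, an L position)
7: W (go to 10, an L position)
From 6, the L positions reachable in one move are: 10.

Move to 10.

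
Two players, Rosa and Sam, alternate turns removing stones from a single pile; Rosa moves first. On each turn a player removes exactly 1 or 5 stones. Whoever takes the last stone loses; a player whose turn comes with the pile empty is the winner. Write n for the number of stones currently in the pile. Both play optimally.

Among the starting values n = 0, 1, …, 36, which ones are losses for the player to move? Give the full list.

Compute win/loss labels from the base case upward. A position with no move is W. Any other position is W if it can reach an L in one move, else L.
n=0: no move; the opponent has just taken the last stone and therefore loses → W
n=1: the only move is to 0(W), a W ⇒ L
n=2: can move to 1, which is L ⇒ W
n=3: the only move is to 2(W), a W ⇒ L
n=4: can move to 3, which is L ⇒ W
n=5: moves to 4(W), 0(W); every one is W ⇒ L
n=6: can move to 5, which is L ⇒ W
n=7: moves to 6(W), 2(W); every one is W ⇒ L
n=8: can move to 7, which is L ⇒ W
n=9: moves to 8(W), 4(W); every one is W ⇒ L
n=10: can move to 9, which is L ⇒ W
n=11: moves to 10(W), 6(W); every one is W ⇒ L
n=12: can move to 11, which is L ⇒ W
n=13: moves to 12(W), 8(W); every one is W ⇒ L
n=14: can move to 13, which is L ⇒ W
n=15: moves to 14(W), 10(W); every one is W ⇒ L
n=16: can move to 15, which is L ⇒ W
n=17: moves to 16(W), 12(W); every one is W ⇒ L
n=18: can move to 17, which is L ⇒ W
n=19: moves to 18(W), 14(W); every one is W ⇒ L
n=20: can move to 19, which is L ⇒ W
n=21: moves to 20(W), 16(W); every one is W ⇒ L
n=22: can move to 21, which is L ⇒ W
n=23: moves to 22(W), 18(W); every one is W ⇒ L
n=24: can move to 23, which is L ⇒ W
n=25: moves to 24(W), 20(W); every one is W ⇒ L
n=26: can move to 25, which is L ⇒ W
n=27: moves to 26(W), 22(W); every one is W ⇒ L
n=28: can move to 27, which is L ⇒ W
n=29: moves to 28(W), 24(W); every one is W ⇒ L
n=30: can move to 29, which is L ⇒ W
n=31: moves to 30(W), 26(W); every one is W ⇒ L
n=32: can move to 31, which is L ⇒ W
n=33: moves to 32(W), 28(W); every one is W ⇒ L
n=34: can move to 33, which is L ⇒ W
n=35: moves to 34(W), 30(W); every one is W ⇒ L
n=36: can move to 35, which is L ⇒ W
Reading off the rows marked L gives the requested list; there are 18 such values of n.

1, 3, 5, 7, 9, 11, 13, 15, 17, 19, 21, 23, 25, 27, 29, 31, 33, 35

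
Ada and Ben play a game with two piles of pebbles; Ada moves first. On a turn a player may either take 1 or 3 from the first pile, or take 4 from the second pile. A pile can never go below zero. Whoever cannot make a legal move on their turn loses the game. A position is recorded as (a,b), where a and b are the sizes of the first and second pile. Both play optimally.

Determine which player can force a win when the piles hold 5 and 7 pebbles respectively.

Classify positions by backward induction: terminal positions (no move available) are L. From any other position, the mover wins iff some move reaches an L.
No move ever increases a pile, so every position that can arise here has a ≤ 5 and b ≤ 7; it is enough to label the cells with 0 ≤ a ≤ 5 and 0 ≤ b ≤ 7.
Every move lowers a or b (never raises either), so fill the grid row by row in increasing a, and left to right within a row: each cell's successors are then already labelled.
      b=0  b=1  b=2  b=3  b=4  b=5  b=6  b=7
a=0:    L    L    L    L    W    W    W    W
a=1:    W    W    W    W    L    L    L    L
a=2:    L    L    L    L    W    W    W    W
a=3:    W    W    W    W    L    L    L    L
a=4:    L    L    L    L    W    W    W    W
a=5:    W    W    W    W    L    L    L    L
Cells with no legal move (terminal, hence L): (0,0), (0,1), (0,2), (0,3).
The remaining L cells, each justified by listing all of its moves:
(1,4): moves to (0,4)(W), (1,0)(W); every one is W ⇒ L
(1,5): moves to (0,5)(W), (1,1)(W); every one is W ⇒ L
(1,6): moves to (0,6)(W), (1,2)(W); every one is W ⇒ L
(1,7): moves to (0,7)(W), (1,3)(W); every one is W ⇒ L
(2,0): the only move is to (1,0)(W), a W ⇒ L
(2,1): the only move is to (1,1)(W), a W ⇒ L
(2,2): the only move is to (1,2)(W), a W ⇒ L
(2,3): the only move is to (1,3)(W), a W ⇒ L
(3,4): moves to (2,4)(W), (0,4)(W), (3,0)(W); every one is W ⇒ L
(3,5): moves to (2,5)(W), (0,5)(W), (3,1)(W); every one is W ⇒ L
(3,6): moves to (2,6)(W), (0,6)(W), (3,2)(W); every one is W ⇒ L
(3,7): moves to (2,7)(W), (0,7)(W), (3,3)(W); every one is W ⇒ L
(4,0): moves to (3,0)(W), (1,0)(W); every one is W ⇒ L
(4,1): moves to (3,1)(W), (1,1)(W); every one is W ⇒ L
(4,2): moves to (3,2)(W), (1,2)(W); every one is W ⇒ L
(4,3): moves to (3,3)(W), (1,3)(W); every one is W ⇒ L
(5,4): moves to (4,4)(W), (2,4)(W), (5,0)(W); every one is W ⇒ L
(5,5): moves to (4,5)(W), (2,5)(W), (5,1)(W); every one is W ⇒ L
(5,6): moves to (4,6)(W), (2,6)(W), (5,2)(W); every one is W ⇒ L
(5,7): moves to (4,7)(W), (2,7)(W), (5,3)(W); every one is W ⇒ L
Every other cell has at least one move into one of the L cells above, so it is W.
The starting position (5,7) is L: whatever Ada does, the opponent receives a W position.

Ben wins.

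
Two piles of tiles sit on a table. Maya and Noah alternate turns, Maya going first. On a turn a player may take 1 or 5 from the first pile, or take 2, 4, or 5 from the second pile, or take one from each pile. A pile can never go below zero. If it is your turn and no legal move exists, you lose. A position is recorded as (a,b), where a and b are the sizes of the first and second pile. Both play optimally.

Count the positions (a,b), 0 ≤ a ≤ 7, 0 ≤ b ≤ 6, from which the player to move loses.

Label each position W (a win for the player to move) or L (a loss). A position with no legal move is L; any other position is W exactly when some move reaches an L, and L when every move reaches a W.
Every move lowers a or b (never raises either), so fill the grid row by row in increasing a, and left to right within a row: each cell's successors are then already labelled.
      b=0  b=1  b=2  b=3  b=4  b=5  b=6
a=0:    L    L    W    W    W    W    W
a=1:    W    W    W    L    L    W    W
a=2:    L    L    W    W    W    W    W
a=3:    W    W    W    L    L    W    W
a=4:    L    L    W    W    W    W    W
a=5:    W    W    W    L    L    W    W
a=6:    L    L    W    W    W    W    W
a=7:    W    W    W    L    L    W    W
Cells with no legal move (terminal, hence L): (0,0), (0,1).
The remaining L cells, each justified by listing all of its moves:
(1,3): only reaches (0,3)(W), (1,1)(W), (0,2)(W), all W → L
(1,4): only reaches (0,4)(W), (1,2)(W), (1,0)(W), (0,3)(W), all W → L
(2,0): only reaches (1,0)(W), which is W → L
(2,1): only reaches (1,1)(W), (1,0)(W), all W → L
(3,3): only reaches (2,3)(W), (3,1)(W), (2,2)(W), all W → L
(3,4): only reaches (2,4)(W), (3,2)(W), (3,0)(W), (2,3)(W), all W → L
(4,0): only reaches (3,0)(W), which is W → L
(4,1): only reaches (3,1)(W), (3,0)(W), all W → L
(5,3): only reaches (4,3)(W), (0,3)(W), (5,1)(W), (4,2)(W), all W → L
(5,4): only reaches (4,4)(W), (0,4)(W), (5,2)(W), (5,0)(W), (4,3)(W), all W → L
(6,0): only reaches (5,0)(W), (1,0)(W), all W → L
(6,1): only reaches (5,1)(W), (1,1)(W), (5,0)(W), all W → L
(7,3): only reaches (6,3)(W), (2,3)(W), (7,1)(W), (6,2)(W), all W → L
(7,4): only reaches (6,4)(W), (2,4)(W), (7,2)(W), (7,0)(W), (6,3)(W), all W → L
Every other cell has at least one move into one of the L cells above, so it is W.
L cells per row: a=0: 2, a=1: 2, a=2: 2, a=3: 2, a=4: 2, a=5: 2, a=6: 2, a=7: 2; total 16.

16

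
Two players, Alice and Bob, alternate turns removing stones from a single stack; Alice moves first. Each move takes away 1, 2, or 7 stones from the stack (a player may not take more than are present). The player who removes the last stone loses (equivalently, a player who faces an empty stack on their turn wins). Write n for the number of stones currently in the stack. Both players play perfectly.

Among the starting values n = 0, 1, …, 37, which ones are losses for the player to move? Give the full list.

Build the W/L table. Terminal = W. A non-terminal position is W if it has a move to some L; otherwise it is L.
n=0: no move; the opponent has just taken the last stone and therefore loses → W
n=1: only reaches 0(W), which is W → L
n=2: reaches L-position 1 → W
n=3: reaches L-position 1 → W
n=4: only reaches 3(W), 2(W), all W → L
n=5: reaches L-position 4 → W
n=6: reaches L-position 4 → W
n=7: only reaches 6(W), 5(W), 0(W), all W → L
n=8: reaches L-position 7 → W
n=9: reaches L-position 7 → W
n=10: only reaches 9(W), 8(W), 3(W), all W → L
n=11: reaches L-position 10 → W
n=12: reaches L-position 10 → W
n=13: only reaches 12(W), 11(W), 6(W), all W → L
n=14: reaches L-position 13 → W
n=15: reaches L-position 13 → W
n=16: only reaches 15(W), 14(W), 9(W), all W → L
n=17: reaches L-position 16 → W
n=18: reaches L-position 16 → W
n=19: only reaches 18(W), 17(W), 12(W), all W → L
n=20: reaches L-position 19 → W
n=21: reaches L-position 19 → W
n=22: only reaches 21(W), 20(W), 15(W), all W → L
n=23: reaches L-position 22 → W
n=24: reaches L-position 22 → W
n=25: only reaches 24(W), 23(W), 18(W), all W → L
n=26: reaches L-position 25 → W
n=27: reaches L-position 25 → W
n=28: only reaches 27(W), 26(W), 21(W), all W → L
n=29: reaches L-position 28 → W
n=30: reaches L-position 28 → W
n=31: only reaches 30(W), 29(W), 24(W), all W → L
n=32: reaches L-position 31 → W
n=33: reaches L-position 31 → W
n=34: only reaches 33(W), 32(W), 27(W), all W → L
n=35: reaches L-position 34 → W
n=36: reaches L-position 34 → W
n=37: only reaches 36(W), 35(W), 30(W), all W → L
Reading off the rows marked L gives the requested list; there are 13 such values of n.

1, 4, 7, 10, 13, 16, 19, 22, 25, 28, 31, 34, 37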